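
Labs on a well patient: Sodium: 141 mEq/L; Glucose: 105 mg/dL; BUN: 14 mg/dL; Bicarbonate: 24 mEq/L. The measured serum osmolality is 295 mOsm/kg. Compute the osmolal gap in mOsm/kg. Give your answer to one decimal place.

Calculated osmolality = 2·Na + glucose/18 + BUN/2.8
= 2·141 + 105/18 + 14/2.8
= 282 + 5.83 + 5
= 292.83 mOsm/kg ≈ 292.8 mOsm/kg
Osmolar gap = measured − calculated = 295 − 292.8 = 2.2 mOsm/kg

2.2 mOsm/kg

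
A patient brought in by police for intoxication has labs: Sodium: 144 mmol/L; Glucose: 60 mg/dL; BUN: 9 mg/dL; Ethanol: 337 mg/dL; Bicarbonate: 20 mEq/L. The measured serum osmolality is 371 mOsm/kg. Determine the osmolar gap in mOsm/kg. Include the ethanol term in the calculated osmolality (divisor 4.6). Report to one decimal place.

Calculated osmolality = 2·Na + glucose/18 + BUN/2.8 + ethanol/4.6
= 2·144 + 60/18 + 9/2.8 + 337/4.6
= 288 + 3.33 + 3.21 + 73.26
= 367.8 mOsm/kg ≈ 367.8 mOsm/kg
Osmolar gap = measured − calculated = 371 − 367.8 = 3.2 mOsm/kg

3.2 mOsm/kg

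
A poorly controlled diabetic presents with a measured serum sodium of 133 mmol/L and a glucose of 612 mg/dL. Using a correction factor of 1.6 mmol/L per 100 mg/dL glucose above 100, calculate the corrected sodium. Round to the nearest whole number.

Corrected Na = measured Na + 1.6 · (glucose − 100)/100
= 133 + 1.6 · (612 − 100)/100
= 133 + 8.2
= 141.2 mmol/L

141 mmol/L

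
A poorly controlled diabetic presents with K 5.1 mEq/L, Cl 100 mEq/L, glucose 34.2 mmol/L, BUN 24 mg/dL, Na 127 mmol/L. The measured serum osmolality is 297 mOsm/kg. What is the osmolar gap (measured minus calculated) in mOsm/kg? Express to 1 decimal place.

Calculated osmolality = 2·Na + glucose + BUN/2.8
= 2·127 + 34.2 + 24/2.8
= 254 + 34.20 + 8.57
= 296.77 mOsm/kg ≈ 296.8 mOsm/kg
Osmolar gap = measured − calculated = 297 − 296.8 = 0.2 mOsm/kg

0.2 mOsm/kg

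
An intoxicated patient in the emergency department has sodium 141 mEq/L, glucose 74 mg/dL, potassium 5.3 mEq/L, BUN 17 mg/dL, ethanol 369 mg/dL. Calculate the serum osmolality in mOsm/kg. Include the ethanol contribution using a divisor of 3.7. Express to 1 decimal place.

Calculated osmolality = 2·Na + glucose/18 + BUN/2.8 + ethanol/3.7
= 2·141 + 74/18 + 17/2.8 + 369/3.7
= 282 + 4.11 + 6.07 + 99.73
= 391.91 mOsm/kg

391.9 mOsm/kg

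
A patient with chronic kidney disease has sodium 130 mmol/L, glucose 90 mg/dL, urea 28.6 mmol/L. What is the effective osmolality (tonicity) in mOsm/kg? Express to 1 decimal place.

Effective osmolality excludes urea (freely permeant across cell membranes):
2·Na + glucose/18
= 2·130 + 90/18
= 260 + 5
= 265 mOsm/kg

265.0 mOsm/kg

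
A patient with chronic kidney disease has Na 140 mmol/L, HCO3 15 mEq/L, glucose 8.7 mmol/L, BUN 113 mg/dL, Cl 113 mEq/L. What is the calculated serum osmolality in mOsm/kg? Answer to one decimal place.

329.1 mOsm/kg

Calculated osmolality = 2·Na + glucose + BUN/2.8
= 2·140 + 8.7 + 113/2.8
= 280 + 8.70 + 40.36
= 329.06 mOsm/kg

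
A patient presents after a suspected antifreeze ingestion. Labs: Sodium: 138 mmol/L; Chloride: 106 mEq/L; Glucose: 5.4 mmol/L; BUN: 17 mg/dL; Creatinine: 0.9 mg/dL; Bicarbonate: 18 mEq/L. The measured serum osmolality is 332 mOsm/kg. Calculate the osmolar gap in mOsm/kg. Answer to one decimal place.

Calculated osmolality = 2·Na + glucose + BUN/2.8
= 2·138 + 5.4 + 17/2.8
= 276 + 5.40 + 6.07
= 287.47 mOsm/kg ≈ 287.5 mOsm/kg
Osmolar gap = measured − calculated = 332 − 287.5 = 44.5 mOsm/kg

44.5 mOsm/kg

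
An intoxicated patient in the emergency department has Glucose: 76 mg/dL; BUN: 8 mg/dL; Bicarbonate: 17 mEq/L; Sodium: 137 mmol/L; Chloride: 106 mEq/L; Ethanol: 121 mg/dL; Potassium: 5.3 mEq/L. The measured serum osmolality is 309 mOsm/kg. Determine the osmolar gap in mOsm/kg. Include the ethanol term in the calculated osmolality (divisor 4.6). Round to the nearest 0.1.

1.6 mOsm/kg

Calculated osmolality = 2·Na + glucose/18 + BUN/2.8 + ethanol/4.6
= 2·137 + 76/18 + 8/2.8 + 121/4.6
= 274 + 4.22 + 2.86 + 26.30
= 307.38 mOsm/kg ≈ 307.4 mOsm/kg
Osmolar gap = measured − calculated = 309 − 307.4 = 1.6 mOsm/kg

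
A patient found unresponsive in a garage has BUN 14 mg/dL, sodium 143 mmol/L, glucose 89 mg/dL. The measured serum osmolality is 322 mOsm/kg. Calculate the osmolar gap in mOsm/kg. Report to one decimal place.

Calculated osmolality = 2·Na + glucose/18 + BUN/2.8
= 2·143 + 89/18 + 14/2.8
= 286 + 4.94 + 5
= 295.94 mOsm/kg ≈ 295.9 mOsm/kg
Osmolar gap = measured − calculated = 322 − 295.9 = 26.1 mOsm/kg

26.1 mOsm/kg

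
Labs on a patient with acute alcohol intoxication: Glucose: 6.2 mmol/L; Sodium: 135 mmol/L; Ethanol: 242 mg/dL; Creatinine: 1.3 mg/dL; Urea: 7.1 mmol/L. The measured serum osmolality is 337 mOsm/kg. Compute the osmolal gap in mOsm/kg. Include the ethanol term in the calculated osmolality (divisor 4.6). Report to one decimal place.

1.1 mOsm/kg

Calculated osmolality = 2·Na + glucose + urea + ethanol/4.6
= 2·135 + 6.2 + 7.1 + 242/4.6
= 270 + 6.20 + 7.10 + 52.61
= 335.91 mOsm/kg ≈ 335.9 mOsm/kg
Osmolar gap = measured − calculated = 337 − 335.9 = 1.1 mOsm/kg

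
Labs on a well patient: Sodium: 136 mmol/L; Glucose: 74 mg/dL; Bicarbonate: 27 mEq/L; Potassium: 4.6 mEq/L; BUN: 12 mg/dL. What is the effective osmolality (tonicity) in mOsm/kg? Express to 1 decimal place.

Effective osmolality excludes urea (freely permeant across cell membranes):
2·Na + glucose/18
= 2·136 + 74/18
= 272 + 4.11
= 276.11 mOsm/kg

276.1 mOsm/kg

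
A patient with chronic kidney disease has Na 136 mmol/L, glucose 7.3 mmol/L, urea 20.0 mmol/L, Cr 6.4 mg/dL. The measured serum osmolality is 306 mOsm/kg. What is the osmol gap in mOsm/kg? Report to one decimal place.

6.7 mOsm/kg

Calculated osmolality = 2·Na + glucose + urea
= 2·136 + 7.3 + 20
= 272 + 7.30 + 20
= 299.3 mOsm/kg ≈ 299.3 mOsm/kg
Osmolar gap = measured − calculated = 306 − 299.3 = 6.7 mOsm/kg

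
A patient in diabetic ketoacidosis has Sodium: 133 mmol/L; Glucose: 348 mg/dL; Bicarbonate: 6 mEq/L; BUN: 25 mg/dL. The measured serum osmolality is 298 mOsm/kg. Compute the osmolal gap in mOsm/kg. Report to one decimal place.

Calculated osmolality = 2·Na + glucose/18 + BUN/2.8
= 2·133 + 348/18 + 25/2.8
= 266 + 19.33 + 8.93
= 294.26 mOsm/kg ≈ 294.3 mOsm/kg
Osmolar gap = measured − calculated = 298 − 294.3 = 3.7 mOsm/kg

3.7 mOsm/kg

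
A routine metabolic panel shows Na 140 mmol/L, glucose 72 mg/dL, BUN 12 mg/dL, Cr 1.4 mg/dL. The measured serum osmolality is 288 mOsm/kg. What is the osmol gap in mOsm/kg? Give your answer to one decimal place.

Calculated osmolality = 2·Na + glucose/18 + BUN/2.8
= 2·140 + 72/18 + 12/2.8
= 280 + 4 + 4.29
= 288.29 mOsm/kg ≈ 288.3 mOsm/kg
Osmolar gap = measured − calculated = 288 − 288.3 = -0.3 mOsm/kg

-0.3 mOsm/kg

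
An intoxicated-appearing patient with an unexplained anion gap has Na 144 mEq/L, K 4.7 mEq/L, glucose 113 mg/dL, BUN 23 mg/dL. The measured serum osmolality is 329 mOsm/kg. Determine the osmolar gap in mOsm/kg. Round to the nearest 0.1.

26.5 mOsm/kg

Calculated osmolality = 2·Na + glucose/18 + BUN/2.8
= 2·144 + 113/18 + 23/2.8
= 288 + 6.28 + 8.21
= 302.49 mOsm/kg ≈ 302.5 mOsm/kg
Osmolar gap = measured − calculated = 329 − 302.5 = 26.5 mOsm/kg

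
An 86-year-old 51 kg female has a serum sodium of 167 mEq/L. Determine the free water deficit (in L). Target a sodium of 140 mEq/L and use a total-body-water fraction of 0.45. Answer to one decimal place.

4.4 L

TBW = 0.45 · 51 = 22.95 L
Free water deficit = TBW · (Na/140 − 1)
= 22.95 · (167/140 − 1)
= 22.95 · 0.1929
= 4.43 L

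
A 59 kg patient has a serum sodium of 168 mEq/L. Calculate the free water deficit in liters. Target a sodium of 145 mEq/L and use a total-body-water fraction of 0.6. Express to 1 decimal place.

5.6 L

TBW = 0.6 · 59 = 35.4 L
Free water deficit = TBW · (Na/145 − 1)
= 35.4 · (168/145 − 1)
= 35.4 · 0.1586
= 5.61 L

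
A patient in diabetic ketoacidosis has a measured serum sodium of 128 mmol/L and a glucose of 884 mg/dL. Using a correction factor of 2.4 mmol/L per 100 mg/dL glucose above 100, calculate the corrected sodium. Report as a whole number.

Corrected Na = measured Na + 2.4 · (glucose − 100)/100
= 128 + 2.4 · (884 − 100)/100
= 128 + 18.8
= 146.8 mmol/L

147 mmol/L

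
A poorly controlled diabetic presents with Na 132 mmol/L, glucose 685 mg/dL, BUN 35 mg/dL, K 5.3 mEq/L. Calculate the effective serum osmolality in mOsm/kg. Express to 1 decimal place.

Effective osmolality excludes urea (freely permeant across cell membranes):
2·Na + glucose/18
= 2·132 + 685/18
= 264 + 38.06
= 302.06 mOsm/kg

302.1 mOsm/kg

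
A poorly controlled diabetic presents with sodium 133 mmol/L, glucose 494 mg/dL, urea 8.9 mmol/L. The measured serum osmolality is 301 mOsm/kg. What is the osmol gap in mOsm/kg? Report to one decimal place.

-1.3 mOsm/kg

Calculated osmolality = 2·Na + glucose/18 + urea
= 2·133 + 494/18 + 8.9
= 266 + 27.44 + 8.90
= 302.34 mOsm/kg ≈ 302.3 mOsm/kg
Osmolar gap = measured − calculated = 301 − 302.3 = -1.3 mOsm/kg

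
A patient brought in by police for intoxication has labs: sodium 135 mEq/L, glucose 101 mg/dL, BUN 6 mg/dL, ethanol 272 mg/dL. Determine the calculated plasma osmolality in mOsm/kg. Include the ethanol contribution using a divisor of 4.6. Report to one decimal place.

Calculated osmolality = 2·Na + glucose/18 + BUN/2.8 + ethanol/4.6
= 2·135 + 101/18 + 6/2.8 + 272/4.6
= 270 + 5.61 + 2.14 + 59.13
= 336.88 mOsm/kg

336.9 mOsm/kg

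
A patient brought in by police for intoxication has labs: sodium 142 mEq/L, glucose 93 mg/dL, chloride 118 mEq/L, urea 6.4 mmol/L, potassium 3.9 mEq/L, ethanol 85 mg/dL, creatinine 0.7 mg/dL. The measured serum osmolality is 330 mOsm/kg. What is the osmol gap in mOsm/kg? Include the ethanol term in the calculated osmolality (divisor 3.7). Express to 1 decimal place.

11.5 mOsm/kg

Calculated osmolality = 2·Na + glucose/18 + urea + ethanol/3.7
= 2·142 + 93/18 + 6.4 + 85/3.7
= 284 + 5.17 + 6.40 + 22.97
= 318.54 mOsm/kg ≈ 318.5 mOsm/kg
Osmolar gap = measured − calculated = 330 − 318.5 = 11.5 mOsm/kg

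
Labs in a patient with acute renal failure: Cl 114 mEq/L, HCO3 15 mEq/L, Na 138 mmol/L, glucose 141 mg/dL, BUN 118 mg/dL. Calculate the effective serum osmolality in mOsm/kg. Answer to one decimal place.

Effective osmolality excludes urea (freely permeant across cell membranes):
2·Na + glucose/18
= 2·138 + 141/18
= 276 + 7.83
= 283.83 mOsm/kg

283.8 mOsm/kg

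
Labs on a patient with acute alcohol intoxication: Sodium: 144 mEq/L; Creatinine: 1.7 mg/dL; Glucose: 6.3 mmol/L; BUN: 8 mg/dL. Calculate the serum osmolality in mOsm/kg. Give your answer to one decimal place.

297.2 mOsm/kg

Calculated osmolality = 2·Na + glucose + BUN/2.8
= 2·144 + 6.3 + 8/2.8
= 288 + 6.30 + 2.86
= 297.16 mOsm/kg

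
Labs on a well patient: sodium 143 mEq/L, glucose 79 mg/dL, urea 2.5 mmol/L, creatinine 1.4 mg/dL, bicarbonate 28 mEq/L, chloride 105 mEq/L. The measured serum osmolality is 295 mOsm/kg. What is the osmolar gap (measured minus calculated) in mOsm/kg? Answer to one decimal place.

2.1 mOsm/kg

Calculated osmolality = 2·Na + glucose/18 + urea
= 2·143 + 79/18 + 2.5
= 286 + 4.39 + 2.50
= 292.89 mOsm/kg ≈ 292.9 mOsm/kg
Osmolar gap = measured − calculated = 295 − 292.9 = 2.1 mOsm/kg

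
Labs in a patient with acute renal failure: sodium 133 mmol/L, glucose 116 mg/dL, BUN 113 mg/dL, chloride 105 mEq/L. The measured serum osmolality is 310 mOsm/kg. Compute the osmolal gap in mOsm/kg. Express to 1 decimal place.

Calculated osmolality = 2·Na + glucose/18 + BUN/2.8
= 2·133 + 116/18 + 113/2.8
= 266 + 6.44 + 40.36
= 312.8 mOsm/kg ≈ 312.8 mOsm/kg
Osmolar gap = measured − calculated = 310 − 312.8 = -2.8 mOsm/kg

-2.8 mOsm/kg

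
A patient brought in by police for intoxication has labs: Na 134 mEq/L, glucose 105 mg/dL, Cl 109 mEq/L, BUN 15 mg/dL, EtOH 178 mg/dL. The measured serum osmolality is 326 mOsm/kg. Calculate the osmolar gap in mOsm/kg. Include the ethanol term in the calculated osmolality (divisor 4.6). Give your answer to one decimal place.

Calculated osmolality = 2·Na + glucose/18 + BUN/2.8 + ethanol/4.6
= 2·134 + 105/18 + 15/2.8 + 178/4.6
= 268 + 5.83 + 5.36 + 38.70
= 317.89 mOsm/kg ≈ 317.9 mOsm/kg
Osmolar gap = measured − calculated = 326 − 317.9 = 8.1 mOsm/kg

8.1 mOsm/kg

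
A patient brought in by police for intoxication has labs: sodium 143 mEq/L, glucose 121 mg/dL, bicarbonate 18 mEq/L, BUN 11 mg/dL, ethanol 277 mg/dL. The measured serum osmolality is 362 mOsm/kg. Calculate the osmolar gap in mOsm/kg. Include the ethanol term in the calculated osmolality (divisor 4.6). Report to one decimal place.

Calculated osmolality = 2·Na + glucose/18 + BUN/2.8 + ethanol/4.6
= 2·143 + 121/18 + 11/2.8 + 277/4.6
= 286 + 6.72 + 3.93 + 60.22
= 356.87 mOsm/kg ≈ 356.9 mOsm/kg
Osmolar gap = measured − calculated = 362 − 356.9 = 5.1 mOsm/kg

5.1 mOsm/kg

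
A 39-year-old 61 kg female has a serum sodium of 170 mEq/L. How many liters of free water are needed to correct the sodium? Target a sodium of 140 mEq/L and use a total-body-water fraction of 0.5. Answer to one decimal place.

TBW = 0.5 · 61 = 30.5 L
Free water deficit = TBW · (Na/140 − 1)
= 30.5 · (170/140 − 1)
= 30.5 · 0.2143
= 6.54 L

6.5 L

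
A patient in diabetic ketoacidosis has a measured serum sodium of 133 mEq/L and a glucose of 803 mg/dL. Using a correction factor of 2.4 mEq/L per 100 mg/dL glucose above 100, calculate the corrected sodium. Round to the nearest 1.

Corrected Na = measured Na + 2.4 · (glucose − 100)/100
= 133 + 2.4 · (803 − 100)/100
= 133 + 16.9
= 149.9 mEq/L

150 mEq/L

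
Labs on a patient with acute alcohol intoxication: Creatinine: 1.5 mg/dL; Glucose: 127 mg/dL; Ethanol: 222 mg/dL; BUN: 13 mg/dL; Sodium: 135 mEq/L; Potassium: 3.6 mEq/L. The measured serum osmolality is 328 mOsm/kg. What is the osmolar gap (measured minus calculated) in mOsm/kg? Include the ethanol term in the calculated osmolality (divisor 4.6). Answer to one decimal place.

Calculated osmolality = 2·Na + glucose/18 + BUN/2.8 + ethanol/4.6
= 2·135 + 127/18 + 13/2.8 + 222/4.6
= 270 + 7.06 + 4.64 + 48.26
= 329.96 mOsm/kg ≈ 330.0 mOsm/kg
Osmolar gap = measured − calculated = 328 − 330.0 = -2.0 mOsm/kg

-2.0 mOsm/kg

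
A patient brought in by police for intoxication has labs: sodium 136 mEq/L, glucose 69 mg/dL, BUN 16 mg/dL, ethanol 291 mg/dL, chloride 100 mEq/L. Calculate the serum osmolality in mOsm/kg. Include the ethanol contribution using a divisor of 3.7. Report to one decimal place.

Calculated osmolality = 2·Na + glucose/18 + BUN/2.8 + ethanol/3.7
= 2·136 + 69/18 + 16/2.8 + 291/3.7
= 272 + 3.83 + 5.71 + 78.65
= 360.19 mOsm/kg

360.2 mOsm/kg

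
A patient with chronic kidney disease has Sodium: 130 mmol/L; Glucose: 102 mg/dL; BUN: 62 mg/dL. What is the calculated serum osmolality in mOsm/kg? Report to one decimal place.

287.8 mOsm/kg

Calculated osmolality = 2·Na + glucose/18 + BUN/2.8
= 2·130 + 102/18 + 62/2.8
= 260 + 5.67 + 22.14
= 287.81 mOsm/kg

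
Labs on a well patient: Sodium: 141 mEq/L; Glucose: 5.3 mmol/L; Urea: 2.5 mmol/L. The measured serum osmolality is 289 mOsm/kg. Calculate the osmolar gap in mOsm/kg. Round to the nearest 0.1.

Calculated osmolality = 2·Na + glucose + urea
= 2·141 + 5.3 + 2.5
= 282 + 5.30 + 2.50
= 289.8 mOsm/kg ≈ 289.8 mOsm/kg
Osmolar gap = measured − calculated = 289 − 289.8 = -0.8 mOsm/kg

-0.8 mOsm/kg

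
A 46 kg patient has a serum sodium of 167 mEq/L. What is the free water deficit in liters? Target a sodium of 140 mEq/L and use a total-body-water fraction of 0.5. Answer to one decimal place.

TBW = 0.5 · 46 = 23 L
Free water deficit = TBW · (Na/140 − 1)
= 23 · (167/140 − 1)
= 23 · 0.1929
= 4.44 L

4.4 L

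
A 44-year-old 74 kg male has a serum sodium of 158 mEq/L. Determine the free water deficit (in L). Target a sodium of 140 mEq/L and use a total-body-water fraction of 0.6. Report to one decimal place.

5.7 L

TBW = 0.6 · 74 = 44.4 L
Free water deficit = TBW · (Na/140 − 1)
= 44.4 · (158/140 − 1)
= 44.4 · 0.1286
= 5.71 L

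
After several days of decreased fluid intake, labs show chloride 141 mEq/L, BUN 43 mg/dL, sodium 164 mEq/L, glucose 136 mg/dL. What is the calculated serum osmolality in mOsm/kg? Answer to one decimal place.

Calculated osmolality = 2·Na + glucose/18 + BUN/2.8
= 2·164 + 136/18 + 43/2.8
= 328 + 7.56 + 15.36
= 350.92 mOsm/kg

350.9 mOsm/kg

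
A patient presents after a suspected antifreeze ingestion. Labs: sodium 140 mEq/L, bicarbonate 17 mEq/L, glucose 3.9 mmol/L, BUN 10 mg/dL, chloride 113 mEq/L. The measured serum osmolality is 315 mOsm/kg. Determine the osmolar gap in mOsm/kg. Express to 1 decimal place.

27.5 mOsm/kg

Calculated osmolality = 2·Na + glucose + BUN/2.8
= 2·140 + 3.9 + 10/2.8
= 280 + 3.90 + 3.57
= 287.47 mOsm/kg ≈ 287.5 mOsm/kg
Osmolar gap = measured − calculated = 315 − 287.5 = 27.5 mOsm/kg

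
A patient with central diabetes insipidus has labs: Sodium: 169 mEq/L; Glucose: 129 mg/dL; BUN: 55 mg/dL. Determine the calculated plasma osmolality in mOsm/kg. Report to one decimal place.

364.8 mOsm/kg

Calculated osmolality = 2·Na + glucose/18 + BUN/2.8
= 2·169 + 129/18 + 55/2.8
= 338 + 7.17 + 19.64
= 364.81 mOsm/kg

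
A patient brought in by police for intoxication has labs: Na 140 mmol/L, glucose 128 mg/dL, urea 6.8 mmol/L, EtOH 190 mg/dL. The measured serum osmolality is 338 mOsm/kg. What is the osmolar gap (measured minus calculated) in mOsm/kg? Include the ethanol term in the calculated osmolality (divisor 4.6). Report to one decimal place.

2.8 mOsm/kg

Calculated osmolality = 2·Na + glucose/18 + urea + ethanol/4.6
= 2·140 + 128/18 + 6.8 + 190/4.6
= 280 + 7.11 + 6.80 + 41.30
= 335.21 mOsm/kg ≈ 335.2 mOsm/kg
Osmolar gap = measured − calculated = 338 − 335.2 = 2.8 mOsm/kg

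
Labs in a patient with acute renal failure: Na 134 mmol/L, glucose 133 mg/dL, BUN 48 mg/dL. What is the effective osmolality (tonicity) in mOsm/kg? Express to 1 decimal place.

275.4 mOsm/kg

Effective osmolality excludes urea (freely permeant across cell membranes):
2·Na + glucose/18
= 2·134 + 133/18
= 268 + 7.39
= 275.39 mOsm/kg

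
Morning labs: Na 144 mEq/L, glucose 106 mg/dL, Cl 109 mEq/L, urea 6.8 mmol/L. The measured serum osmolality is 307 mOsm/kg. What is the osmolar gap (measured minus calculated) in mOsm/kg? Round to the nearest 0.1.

6.3 mOsm/kg

Calculated osmolality = 2·Na + glucose/18 + urea
= 2·144 + 106/18 + 6.8
= 288 + 5.89 + 6.80
= 300.69 mOsm/kg ≈ 300.7 mOsm/kg
Osmolar gap = measured − calculated = 307 − 300.7 = 6.3 mOsm/kg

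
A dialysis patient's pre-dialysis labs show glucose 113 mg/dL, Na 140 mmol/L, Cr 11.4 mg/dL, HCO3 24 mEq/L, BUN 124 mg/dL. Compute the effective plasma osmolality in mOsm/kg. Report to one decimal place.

Effective osmolality excludes urea (freely permeant across cell membranes):
2·Na + glucose/18
= 2·140 + 113/18
= 280 + 6.28
= 286.28 mOsm/kg

286.3 mOsm/kg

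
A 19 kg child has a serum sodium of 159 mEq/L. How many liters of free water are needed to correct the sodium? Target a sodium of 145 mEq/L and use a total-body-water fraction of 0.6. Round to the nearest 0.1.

TBW = 0.6 · 19 = 11.4 L
Free water deficit = TBW · (Na/145 − 1)
= 11.4 · (159/145 − 1)
= 11.4 · 0.0966
= 1.1 L

1.1 L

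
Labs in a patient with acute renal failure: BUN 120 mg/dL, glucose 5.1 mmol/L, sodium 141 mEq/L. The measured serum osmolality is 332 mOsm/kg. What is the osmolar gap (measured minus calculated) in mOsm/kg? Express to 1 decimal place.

Calculated osmolality = 2·Na + glucose + BUN/2.8
= 2·141 + 5.1 + 120/2.8
= 282 + 5.10 + 42.86
= 329.96 mOsm/kg ≈ 330.0 mOsm/kg
Osmolar gap = measured − calculated = 332 − 330.0 = 2.0 mOsm/kg

2.0 mOsm/kg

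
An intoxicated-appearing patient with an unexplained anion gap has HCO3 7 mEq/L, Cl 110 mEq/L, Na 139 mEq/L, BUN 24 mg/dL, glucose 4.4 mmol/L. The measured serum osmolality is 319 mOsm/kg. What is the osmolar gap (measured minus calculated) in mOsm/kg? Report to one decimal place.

Calculated osmolality = 2·Na + glucose + BUN/2.8
= 2·139 + 4.4 + 24/2.8
= 278 + 4.40 + 8.57
= 290.97 mOsm/kg ≈ 291.0 mOsm/kg
Osmolar gap = measured − calculated = 319 − 291.0 = 28.0 mOsm/kg

28.0 mOsm/kg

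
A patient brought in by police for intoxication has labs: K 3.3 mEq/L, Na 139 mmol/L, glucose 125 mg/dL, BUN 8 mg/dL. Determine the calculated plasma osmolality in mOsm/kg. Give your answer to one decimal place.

287.8 mOsm/kg

Calculated osmolality = 2·Na + glucose/18 + BUN/2.8
= 2·139 + 125/18 + 8/2.8
= 278 + 6.94 + 2.86
= 287.8 mOsm/kg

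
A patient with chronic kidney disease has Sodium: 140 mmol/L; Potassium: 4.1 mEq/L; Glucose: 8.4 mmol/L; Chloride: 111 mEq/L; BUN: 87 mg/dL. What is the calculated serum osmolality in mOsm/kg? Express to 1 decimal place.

319.5 mOsm/kg

Calculated osmolality = 2·Na + glucose + BUN/2.8
= 2·140 + 8.4 + 87/2.8
= 280 + 8.40 + 31.07
= 319.47 mOsm/kg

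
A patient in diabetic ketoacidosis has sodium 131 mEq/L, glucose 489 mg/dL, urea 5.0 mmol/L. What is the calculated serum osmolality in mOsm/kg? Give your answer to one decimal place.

294.2 mOsm/kg

Calculated osmolality = 2·Na + glucose/18 + urea
= 2·131 + 489/18 + 5
= 262 + 27.17 + 5
= 294.17 mOsm/kg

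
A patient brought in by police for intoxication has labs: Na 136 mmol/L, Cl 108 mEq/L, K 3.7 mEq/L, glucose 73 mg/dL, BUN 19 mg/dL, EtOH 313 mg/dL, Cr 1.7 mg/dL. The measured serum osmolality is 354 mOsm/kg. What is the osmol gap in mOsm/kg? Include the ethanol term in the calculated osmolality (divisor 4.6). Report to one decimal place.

Calculated osmolality = 2·Na + glucose/18 + BUN/2.8 + ethanol/4.6
= 2·136 + 73/18 + 19/2.8 + 313/4.6
= 272 + 4.06 + 6.79 + 68.04
= 350.89 mOsm/kg ≈ 350.9 mOsm/kg
Osmolar gap = measured − calculated = 354 − 350.9 = 3.1 mOsm/kg

3.1 mOsm/kg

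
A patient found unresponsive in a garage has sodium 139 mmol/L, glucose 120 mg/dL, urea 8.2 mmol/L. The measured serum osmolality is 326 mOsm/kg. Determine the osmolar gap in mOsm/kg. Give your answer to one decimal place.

33.1 mOsm/kg

Calculated osmolality = 2·Na + glucose/18 + urea
= 2·139 + 120/18 + 8.2
= 278 + 6.67 + 8.20
= 292.87 mOsm/kg ≈ 292.9 mOsm/kg
Osmolar gap = measured − calculated = 326 − 292.9 = 33.1 mOsm/kg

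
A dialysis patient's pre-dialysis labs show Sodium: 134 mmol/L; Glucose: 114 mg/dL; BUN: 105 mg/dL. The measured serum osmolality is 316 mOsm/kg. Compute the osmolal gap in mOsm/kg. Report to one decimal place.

4.2 mOsm/kg

Calculated osmolality = 2·Na + glucose/18 + BUN/2.8
= 2·134 + 114/18 + 105/2.8
= 268 + 6.33 + 37.50
= 311.83 mOsm/kg ≈ 311.8 mOsm/kg
Osmolar gap = measured − calculated = 316 − 311.8 = 4.2 mOsm/kg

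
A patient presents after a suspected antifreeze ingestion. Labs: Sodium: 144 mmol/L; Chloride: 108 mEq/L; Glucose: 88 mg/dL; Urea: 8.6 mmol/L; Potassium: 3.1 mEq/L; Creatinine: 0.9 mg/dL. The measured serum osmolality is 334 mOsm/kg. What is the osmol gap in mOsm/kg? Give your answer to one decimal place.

Calculated osmolality = 2·Na + glucose/18 + urea
= 2·144 + 88/18 + 8.6
= 288 + 4.89 + 8.60
= 301.49 mOsm/kg ≈ 301.5 mOsm/kg
Osmolar gap = measured − calculated = 334 − 301.5 = 32.5 mOsm/kg

32.5 mOsm/kg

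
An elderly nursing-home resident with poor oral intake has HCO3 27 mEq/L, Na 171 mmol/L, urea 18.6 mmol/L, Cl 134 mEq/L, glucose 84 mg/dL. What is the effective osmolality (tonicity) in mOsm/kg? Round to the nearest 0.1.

Effective osmolality excludes urea (freely permeant across cell membranes):
2·Na + glucose/18
= 2·171 + 84/18
= 342 + 4.67
= 346.67 mOsm/kg

346.7 mOsm/kg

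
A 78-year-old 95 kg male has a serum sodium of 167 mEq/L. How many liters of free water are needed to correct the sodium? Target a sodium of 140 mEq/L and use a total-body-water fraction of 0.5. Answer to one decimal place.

TBW = 0.5 · 95 = 47.5 L
Free water deficit = TBW · (Na/140 − 1)
= 47.5 · (167/140 − 1)
= 47.5 · 0.1929
= 9.16 L

9.2 L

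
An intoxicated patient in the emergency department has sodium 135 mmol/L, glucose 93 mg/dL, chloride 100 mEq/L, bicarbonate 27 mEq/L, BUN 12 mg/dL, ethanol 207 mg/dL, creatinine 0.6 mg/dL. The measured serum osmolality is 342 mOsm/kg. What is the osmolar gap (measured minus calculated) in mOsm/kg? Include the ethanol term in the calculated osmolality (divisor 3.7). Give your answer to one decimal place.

Calculated osmolality = 2·Na + glucose/18 + BUN/2.8 + ethanol/3.7
= 2·135 + 93/18 + 12/2.8 + 207/3.7
= 270 + 5.17 + 4.29 + 55.95
= 335.41 mOsm/kg ≈ 335.4 mOsm/kg
Osmolar gap = measured − calculated = 342 − 335.4 = 6.6 mOsm/kg

6.6 mOsm/kg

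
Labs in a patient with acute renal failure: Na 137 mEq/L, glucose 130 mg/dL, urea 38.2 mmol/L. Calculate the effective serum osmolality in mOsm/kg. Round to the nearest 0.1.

Effective osmolality excludes urea (freely permeant across cell membranes):
2·Na + glucose/18
= 2·137 + 130/18
= 274 + 7.22
= 281.22 mOsm/kg

281.2 mOsm/kg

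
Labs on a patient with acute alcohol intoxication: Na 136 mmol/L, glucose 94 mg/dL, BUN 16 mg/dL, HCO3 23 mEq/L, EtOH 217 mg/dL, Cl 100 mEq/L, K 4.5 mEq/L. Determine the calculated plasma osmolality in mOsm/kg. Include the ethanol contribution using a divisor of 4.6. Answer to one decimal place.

Calculated osmolality = 2·Na + glucose/18 + BUN/2.8 + ethanol/4.6
= 2·136 + 94/18 + 16/2.8 + 217/4.6
= 272 + 5.22 + 5.71 + 47.17
= 330.1 mOsm/kg

330.1 mOsm/kg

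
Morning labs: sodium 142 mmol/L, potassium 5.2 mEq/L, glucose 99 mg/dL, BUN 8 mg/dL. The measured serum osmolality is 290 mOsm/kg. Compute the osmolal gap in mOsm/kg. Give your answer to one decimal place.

Calculated osmolality = 2·Na + glucose/18 + BUN/2.8
= 2·142 + 99/18 + 8/2.8
= 284 + 5.50 + 2.86
= 292.36 mOsm/kg ≈ 292.4 mOsm/kg
Osmolar gap = measured − calculated = 290 − 292.4 = -2.4 mOsm/kg

-2.4 mOsm/kg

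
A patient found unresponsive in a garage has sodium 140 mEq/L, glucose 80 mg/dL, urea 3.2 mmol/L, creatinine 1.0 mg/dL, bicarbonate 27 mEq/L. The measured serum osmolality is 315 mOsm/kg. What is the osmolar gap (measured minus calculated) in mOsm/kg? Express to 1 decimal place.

27.4 mOsm/kg

Calculated osmolality = 2·Na + glucose/18 + urea
= 2·140 + 80/18 + 3.2
= 280 + 4.44 + 3.20
= 287.64 mOsm/kg ≈ 287.6 mOsm/kg
Osmolar gap = measured − calculated = 315 − 287.6 = 27.4 mOsm/kg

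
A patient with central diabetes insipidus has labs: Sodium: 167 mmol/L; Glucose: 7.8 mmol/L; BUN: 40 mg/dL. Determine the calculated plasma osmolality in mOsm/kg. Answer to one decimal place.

356.1 mOsm/kg

Calculated osmolality = 2·Na + glucose + BUN/2.8
= 2·167 + 7.8 + 40/2.8
= 334 + 7.80 + 14.29
= 356.09 mOsm/kg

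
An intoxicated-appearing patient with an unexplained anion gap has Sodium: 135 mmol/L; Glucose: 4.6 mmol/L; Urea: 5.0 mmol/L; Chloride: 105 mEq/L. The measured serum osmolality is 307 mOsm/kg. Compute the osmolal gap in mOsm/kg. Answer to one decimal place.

Calculated osmolality = 2·Na + glucose + urea
= 2·135 + 4.6 + 5
= 270 + 4.60 + 5
= 279.6 mOsm/kg ≈ 279.6 mOsm/kg
Osmolar gap = measured − calculated = 307 − 279.6 = 27.4 mOsm/kg

27.4 mOsm/kg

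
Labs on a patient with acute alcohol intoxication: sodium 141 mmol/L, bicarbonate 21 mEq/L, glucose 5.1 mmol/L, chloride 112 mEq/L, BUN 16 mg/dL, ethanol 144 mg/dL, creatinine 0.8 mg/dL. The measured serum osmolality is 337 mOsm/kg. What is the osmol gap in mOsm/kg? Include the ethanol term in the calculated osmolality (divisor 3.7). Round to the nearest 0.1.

Calculated osmolality = 2·Na + glucose + BUN/2.8 + ethanol/3.7
= 2·141 + 5.1 + 16/2.8 + 144/3.7
= 282 + 5.10 + 5.71 + 38.92
= 331.73 mOsm/kg ≈ 331.7 mOsm/kg
Osmolar gap = measured − calculated = 337 − 331.7 = 5.3 mOsm/kg

5.3 mOsm/kg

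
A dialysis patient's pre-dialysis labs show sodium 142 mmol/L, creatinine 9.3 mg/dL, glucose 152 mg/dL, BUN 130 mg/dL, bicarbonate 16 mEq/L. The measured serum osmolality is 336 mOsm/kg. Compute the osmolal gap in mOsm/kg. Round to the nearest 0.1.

Calculated osmolality = 2·Na + glucose/18 + BUN/2.8
= 2·142 + 152/18 + 130/2.8
= 284 + 8.44 + 46.43
= 338.87 mOsm/kg ≈ 338.9 mOsm/kg
Osmolar gap = measured − calculated = 336 − 338.9 = -2.9 mOsm/kg

-2.9 mOsm/kg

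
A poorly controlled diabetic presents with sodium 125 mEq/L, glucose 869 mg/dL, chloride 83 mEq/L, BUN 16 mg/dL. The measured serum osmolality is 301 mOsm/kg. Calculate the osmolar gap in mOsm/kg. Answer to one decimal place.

Calculated osmolality = 2·Na + glucose/18 + BUN/2.8
= 2·125 + 869/18 + 16/2.8
= 250 + 48.28 + 5.71
= 303.99 mOsm/kg ≈ 304.0 mOsm/kg
Osmolar gap = measured − calculated = 301 − 304.0 = -3.0 mOsm/kg

-3.0 mOsm/kg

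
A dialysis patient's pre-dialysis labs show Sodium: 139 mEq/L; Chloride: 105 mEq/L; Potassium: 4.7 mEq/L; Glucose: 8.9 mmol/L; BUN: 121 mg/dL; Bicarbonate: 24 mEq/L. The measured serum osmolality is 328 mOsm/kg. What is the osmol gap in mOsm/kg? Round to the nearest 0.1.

-2.1 mOsm/kg

Calculated osmolality = 2·Na + glucose + BUN/2.8
= 2·139 + 8.9 + 121/2.8
= 278 + 8.90 + 43.21
= 330.11 mOsm/kg ≈ 330.1 mOsm/kg
Osmolar gap = measured − calculated = 328 − 330.1 = -2.1 mOsm/kg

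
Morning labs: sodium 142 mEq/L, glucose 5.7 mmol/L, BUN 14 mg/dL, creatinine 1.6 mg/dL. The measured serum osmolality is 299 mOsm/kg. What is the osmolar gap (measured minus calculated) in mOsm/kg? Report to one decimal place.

Calculated osmolality = 2·Na + glucose + BUN/2.8
= 2·142 + 5.7 + 14/2.8
= 284 + 5.70 + 5
= 294.7 mOsm/kg ≈ 294.7 mOsm/kg
Osmolar gap = measured − calculated = 299 − 294.7 = 4.3 mOsm/kg

4.3 mOsm/kg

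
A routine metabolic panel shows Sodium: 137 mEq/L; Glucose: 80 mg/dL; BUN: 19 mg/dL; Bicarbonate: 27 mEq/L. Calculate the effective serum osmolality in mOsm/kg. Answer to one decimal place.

Effective osmolality excludes urea (freely permeant across cell membranes):
2·Na + glucose/18
= 2·137 + 80/18
= 274 + 4.44
= 278.44 mOsm/kg

278.4 mOsm/kg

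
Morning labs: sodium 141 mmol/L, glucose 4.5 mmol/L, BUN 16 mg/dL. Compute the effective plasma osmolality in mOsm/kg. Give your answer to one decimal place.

Effective osmolality excludes urea (freely permeant across cell membranes):
2·Na + glucose
= 2·141 + 4.5
= 282 + 4.5
= 286.5 mOsm/kg

286.5 mOsm/kg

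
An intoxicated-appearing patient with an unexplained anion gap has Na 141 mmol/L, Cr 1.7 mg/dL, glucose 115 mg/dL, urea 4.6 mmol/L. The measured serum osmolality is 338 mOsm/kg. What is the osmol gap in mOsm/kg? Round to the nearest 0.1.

Calculated osmolality = 2·Na + glucose/18 + urea
= 2·141 + 115/18 + 4.6
= 282 + 6.39 + 4.60
= 292.99 mOsm/kg ≈ 293.0 mOsm/kg
Osmolar gap = measured − calculated = 338 − 293.0 = 45.0 mOsm/kg

45.0 mOsm/kg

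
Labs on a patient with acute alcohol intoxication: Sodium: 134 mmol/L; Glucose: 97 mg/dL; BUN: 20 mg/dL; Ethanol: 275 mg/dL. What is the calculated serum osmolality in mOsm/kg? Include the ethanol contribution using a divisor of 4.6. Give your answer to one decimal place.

Calculated osmolality = 2·Na + glucose/18 + BUN/2.8 + ethanol/4.6
= 2·134 + 97/18 + 20/2.8 + 275/4.6
= 268 + 5.39 + 7.14 + 59.78
= 340.31 mOsm/kg

340.3 mOsm/kg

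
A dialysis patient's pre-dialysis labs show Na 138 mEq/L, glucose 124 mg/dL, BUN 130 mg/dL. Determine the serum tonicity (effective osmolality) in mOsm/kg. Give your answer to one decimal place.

282.9 mOsm/kg

Effective osmolality excludes urea (freely permeant across cell membranes):
2·Na + glucose/18
= 2·138 + 124/18
= 276 + 6.89
= 282.89 mOsm/kg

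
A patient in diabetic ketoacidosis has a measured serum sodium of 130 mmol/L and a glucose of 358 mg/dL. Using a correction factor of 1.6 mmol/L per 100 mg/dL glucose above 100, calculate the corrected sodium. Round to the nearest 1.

134 mmol/L

Corrected Na = measured Na + 1.6 · (glucose − 100)/100
= 130 + 1.6 · (358 − 100)/100
= 130 + 4.1
= 134.1 mmol/L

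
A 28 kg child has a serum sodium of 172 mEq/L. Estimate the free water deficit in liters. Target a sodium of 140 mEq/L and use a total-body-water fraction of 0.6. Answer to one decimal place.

TBW = 0.6 · 28 = 16.8 L
Free water deficit = TBW · (Na/140 − 1)
= 16.8 · (172/140 − 1)
= 16.8 · 0.2286
= 3.84 L

3.8 L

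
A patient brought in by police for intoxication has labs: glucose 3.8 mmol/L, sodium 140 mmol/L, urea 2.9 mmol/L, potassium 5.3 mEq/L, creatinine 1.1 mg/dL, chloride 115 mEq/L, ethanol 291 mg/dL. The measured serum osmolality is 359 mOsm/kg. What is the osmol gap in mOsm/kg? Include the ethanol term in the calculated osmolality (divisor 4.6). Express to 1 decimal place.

9.0 mOsm/kg

Calculated osmolality = 2·Na + glucose + urea + ethanol/4.6
= 2·140 + 3.8 + 2.9 + 291/4.6
= 280 + 3.80 + 2.90 + 63.26
= 349.96 mOsm/kg ≈ 350.0 mOsm/kg
Osmolar gap = measured − calculated = 359 − 350.0 = 9.0 mOsm/kg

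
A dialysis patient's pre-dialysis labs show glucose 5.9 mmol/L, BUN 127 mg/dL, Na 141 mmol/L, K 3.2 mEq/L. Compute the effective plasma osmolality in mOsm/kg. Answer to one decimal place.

Effective osmolality excludes urea (freely permeant across cell membranes):
2·Na + glucose
= 2·141 + 5.9
= 282 + 5.9
= 287.9 mOsm/kg

287.9 mOsm/kg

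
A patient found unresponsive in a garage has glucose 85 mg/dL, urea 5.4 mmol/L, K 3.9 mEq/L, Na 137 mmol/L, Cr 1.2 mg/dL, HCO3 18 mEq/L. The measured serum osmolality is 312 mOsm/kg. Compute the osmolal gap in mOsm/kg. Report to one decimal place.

Calculated osmolality = 2·Na + glucose/18 + urea
= 2·137 + 85/18 + 5.4
= 274 + 4.72 + 5.40
= 284.12 mOsm/kg ≈ 284.1 mOsm/kg
Osmolar gap = measured − calculated = 312 − 284.1 = 27.9 mOsm/kg

27.9 mOsm/kg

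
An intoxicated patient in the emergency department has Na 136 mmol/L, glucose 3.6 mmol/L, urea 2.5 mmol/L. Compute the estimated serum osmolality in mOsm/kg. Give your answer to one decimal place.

278.1 mOsm/kg

Calculated osmolality = 2·Na + glucose + urea
= 2·136 + 3.6 + 2.5
= 272 + 3.60 + 2.50
= 278.1 mOsm/kg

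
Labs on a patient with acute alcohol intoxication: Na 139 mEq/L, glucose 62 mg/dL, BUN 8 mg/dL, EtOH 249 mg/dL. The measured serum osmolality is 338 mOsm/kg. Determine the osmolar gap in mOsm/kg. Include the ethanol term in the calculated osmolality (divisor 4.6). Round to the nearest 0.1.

-0.4 mOsm/kg

Calculated osmolality = 2·Na + glucose/18 + BUN/2.8 + ethanol/4.6
= 2·139 + 62/18 + 8/2.8 + 249/4.6
= 278 + 3.44 + 2.86 + 54.13
= 338.43 mOsm/kg ≈ 338.4 mOsm/kg
Osmolar gap = measured − calculated = 338 − 338.4 = -0.4 mOsm/kg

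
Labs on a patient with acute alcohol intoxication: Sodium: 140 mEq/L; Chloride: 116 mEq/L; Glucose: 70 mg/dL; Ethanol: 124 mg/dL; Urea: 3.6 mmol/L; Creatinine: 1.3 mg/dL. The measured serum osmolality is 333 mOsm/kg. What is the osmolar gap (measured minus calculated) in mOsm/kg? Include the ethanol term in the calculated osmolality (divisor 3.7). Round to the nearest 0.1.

Calculated osmolality = 2·Na + glucose/18 + urea + ethanol/3.7
= 2·140 + 70/18 + 3.6 + 124/3.7
= 280 + 3.89 + 3.60 + 33.51
= 321 mOsm/kg ≈ 321.0 mOsm/kg
Osmolar gap = measured − calculated = 333 − 321.0 = 12.0 mOsm/kg

12.0 mOsm/kg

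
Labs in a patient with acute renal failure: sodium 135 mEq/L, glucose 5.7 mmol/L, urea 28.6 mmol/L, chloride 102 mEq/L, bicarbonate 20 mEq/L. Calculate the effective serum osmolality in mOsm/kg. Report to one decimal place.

Effective osmolality excludes urea (freely permeant across cell membranes):
2·Na + glucose
= 2·135 + 5.7
= 270 + 5.7
= 275.7 mOsm/kg

275.7 mOsm/kg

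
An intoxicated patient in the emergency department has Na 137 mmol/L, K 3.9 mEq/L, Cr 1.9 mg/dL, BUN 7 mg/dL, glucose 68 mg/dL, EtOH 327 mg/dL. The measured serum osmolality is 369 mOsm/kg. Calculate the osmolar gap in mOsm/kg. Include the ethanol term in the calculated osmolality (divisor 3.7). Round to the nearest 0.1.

0.3 mOsm/kg

Calculated osmolality = 2·Na + glucose/18 + BUN/2.8 + ethanol/3.7
= 2·137 + 68/18 + 7/2.8 + 327/3.7
= 274 + 3.78 + 2.50 + 88.38
= 368.66 mOsm/kg ≈ 368.7 mOsm/kg
Osmolar gap = measured − calculated = 369 − 368.7 = 0.3 mOsm/kg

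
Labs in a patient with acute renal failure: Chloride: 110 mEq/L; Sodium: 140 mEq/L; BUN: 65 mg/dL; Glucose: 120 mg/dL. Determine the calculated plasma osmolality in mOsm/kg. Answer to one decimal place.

Calculated osmolality = 2·Na + glucose/18 + BUN/2.8
= 2·140 + 120/18 + 65/2.8
= 280 + 6.67 + 23.21
= 309.88 mOsm/kg

309.9 mOsm/kg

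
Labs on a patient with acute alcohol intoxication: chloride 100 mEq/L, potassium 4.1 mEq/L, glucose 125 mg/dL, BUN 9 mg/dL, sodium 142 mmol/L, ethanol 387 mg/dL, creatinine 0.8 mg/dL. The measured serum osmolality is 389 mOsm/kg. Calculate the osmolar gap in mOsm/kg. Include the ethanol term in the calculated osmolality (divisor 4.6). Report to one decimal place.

10.7 mOsm/kg

Calculated osmolality = 2·Na + glucose/18 + BUN/2.8 + ethanol/4.6
= 2·142 + 125/18 + 9/2.8 + 387/4.6
= 284 + 6.94 + 3.21 + 84.13
= 378.28 mOsm/kg ≈ 378.3 mOsm/kg
Osmolar gap = measured − calculated = 389 − 378.3 = 10.7 mOsm/kg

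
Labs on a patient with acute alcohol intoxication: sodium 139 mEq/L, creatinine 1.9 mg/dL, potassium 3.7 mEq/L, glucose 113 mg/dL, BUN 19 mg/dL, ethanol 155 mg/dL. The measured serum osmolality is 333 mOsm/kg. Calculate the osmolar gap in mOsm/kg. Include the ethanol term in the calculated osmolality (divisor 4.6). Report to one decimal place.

8.2 mOsm/kg

Calculated osmolality = 2·Na + glucose/18 + BUN/2.8 + ethanol/4.6
= 2·139 + 113/18 + 19/2.8 + 155/4.6
= 278 + 6.28 + 6.79 + 33.70
= 324.77 mOsm/kg ≈ 324.8 mOsm/kg
Osmolar gap = measured − calculated = 333 − 324.8 = 8.2 mOsm/kg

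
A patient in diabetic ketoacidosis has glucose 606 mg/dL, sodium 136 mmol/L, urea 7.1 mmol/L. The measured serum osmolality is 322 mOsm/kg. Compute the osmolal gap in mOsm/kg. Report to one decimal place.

9.2 mOsm/kg

Calculated osmolality = 2·Na + glucose/18 + urea
= 2·136 + 606/18 + 7.1
= 272 + 33.67 + 7.10
= 312.77 mOsm/kg ≈ 312.8 mOsm/kg
Osmolar gap = measured − calculated = 322 − 312.8 = 9.2 mOsm/kg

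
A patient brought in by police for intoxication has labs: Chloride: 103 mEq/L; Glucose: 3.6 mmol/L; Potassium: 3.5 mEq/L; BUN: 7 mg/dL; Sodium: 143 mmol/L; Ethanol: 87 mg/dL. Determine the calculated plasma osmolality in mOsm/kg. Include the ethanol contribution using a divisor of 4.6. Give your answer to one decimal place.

Calculated osmolality = 2·Na + glucose + BUN/2.8 + ethanol/4.6
= 2·143 + 3.6 + 7/2.8 + 87/4.6
= 286 + 3.60 + 2.50 + 18.91
= 311.01 mOsm/kg

311.0 mOsm/kg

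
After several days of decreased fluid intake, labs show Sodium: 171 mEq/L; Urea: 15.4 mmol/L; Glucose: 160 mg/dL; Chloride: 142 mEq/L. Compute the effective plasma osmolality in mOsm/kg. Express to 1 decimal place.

Effective osmolality excludes urea (freely permeant across cell membranes):
2·Na + glucose/18
= 2·171 + 160/18
= 342 + 8.89
= 350.89 mOsm/kg

350.9 mOsm/kg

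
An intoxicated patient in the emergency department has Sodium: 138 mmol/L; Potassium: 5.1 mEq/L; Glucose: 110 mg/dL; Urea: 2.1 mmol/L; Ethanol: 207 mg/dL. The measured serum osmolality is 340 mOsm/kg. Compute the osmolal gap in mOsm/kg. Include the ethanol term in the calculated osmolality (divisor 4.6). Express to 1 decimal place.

Calculated osmolality = 2·Na + glucose/18 + urea + ethanol/4.6
= 2·138 + 110/18 + 2.1 + 207/4.6
= 276 + 6.11 + 2.10 + 45
= 329.21 mOsm/kg ≈ 329.2 mOsm/kg
Osmolar gap = measured − calculated = 340 − 329.2 = 10.8 mOsm/kg

10.8 mOsm/kg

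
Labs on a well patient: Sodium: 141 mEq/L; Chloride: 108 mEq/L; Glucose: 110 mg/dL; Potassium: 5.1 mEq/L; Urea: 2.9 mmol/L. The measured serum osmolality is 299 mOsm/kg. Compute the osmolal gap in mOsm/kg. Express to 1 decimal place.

Calculated osmolality = 2·Na + glucose/18 + urea
= 2·141 + 110/18 + 2.9
= 282 + 6.11 + 2.90
= 291.01 mOsm/kg ≈ 291.0 mOsm/kg
Osmolar gap = measured − calculated = 299 − 291.0 = 8.0 mOsm/kg

8.0 mOsm/kg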